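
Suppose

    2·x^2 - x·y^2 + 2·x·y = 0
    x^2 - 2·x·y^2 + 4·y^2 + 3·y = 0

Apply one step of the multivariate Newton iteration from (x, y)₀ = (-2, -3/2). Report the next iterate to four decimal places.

(-0.8952, -1.1138)

At (-2, -3/2): F = (18.5000, 17.5000).
Jacobian J = [[4·x - y^2 + 2·y, -2·x·y + 2·x], [2·x - 2·y^2, -4·x·y + 8·y + 3]].
At the point, J = [[-13.2500, -10.0000], [-8.5000, -21.0000]] (det J = 193.2500).
Solving J·Δ = −F gives Δ = (1.1048, 0.3862).
Then the next iterate is (x, y)₁ = (-0.8952, -1.1138).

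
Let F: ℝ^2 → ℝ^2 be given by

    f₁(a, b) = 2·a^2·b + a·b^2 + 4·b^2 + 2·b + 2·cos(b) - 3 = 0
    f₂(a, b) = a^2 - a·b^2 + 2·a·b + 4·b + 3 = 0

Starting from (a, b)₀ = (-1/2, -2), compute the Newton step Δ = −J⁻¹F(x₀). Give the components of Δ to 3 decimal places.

(-0.026, 0.512)

At (-1/2, -2): F = (5.16771, -0.750).
Jacobian J = [[4·a·b + b^2, 2·a^2 + 2·a·b + 8·b - 2·sin(b) + 2], [2·a - b^2 + 2·b, -2·a·b + 2·a + 4]].
At the point, J = [[8.000, -9.68141], [-9.000, 1.000]] (det J = -79.13265).
Solving J·Δ = −F gives Δ = (-0.026, 0.512).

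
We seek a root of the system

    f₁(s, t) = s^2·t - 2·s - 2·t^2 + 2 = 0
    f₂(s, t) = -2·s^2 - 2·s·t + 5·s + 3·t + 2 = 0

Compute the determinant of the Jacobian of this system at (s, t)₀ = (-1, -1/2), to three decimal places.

-35.000

J = [[2·s·t - 2, s^2 - 4·t], [-4·s - 2·t + 5, -2·s + 3]].
At the point, J = [[-1.000, 3.000], [10.000, 5.000]].
det J = -35.000.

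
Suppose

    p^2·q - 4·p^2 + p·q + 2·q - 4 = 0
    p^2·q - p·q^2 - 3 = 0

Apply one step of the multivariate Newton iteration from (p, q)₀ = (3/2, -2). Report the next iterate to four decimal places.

(0.3419, -1.7674)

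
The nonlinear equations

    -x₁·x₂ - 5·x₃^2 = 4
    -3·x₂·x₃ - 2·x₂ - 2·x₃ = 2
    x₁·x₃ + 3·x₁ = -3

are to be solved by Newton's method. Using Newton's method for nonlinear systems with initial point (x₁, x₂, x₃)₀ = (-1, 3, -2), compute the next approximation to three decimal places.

(-2.063, 2.076, -1.063)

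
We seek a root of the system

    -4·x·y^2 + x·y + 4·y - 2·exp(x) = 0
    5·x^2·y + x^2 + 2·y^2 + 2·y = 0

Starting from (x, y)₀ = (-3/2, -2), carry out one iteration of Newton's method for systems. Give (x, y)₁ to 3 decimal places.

At (-3/2, -2): F = (18.55374, -16.250).
Jacobian J = [[-4·y^2 + y - 2·exp(x), -8·x·y + x + 4], [10·x·y + 2·x, 5·x^2 + 4·y + 2]].
At the point, J = [[-18.44626, -21.500], [27.000, 5.250]] (det J = 483.65713).
Solving J·Δ = −F gives Δ = (0.521, 0.416).
Then the next iterate is (x, y)₁ = (-0.979, -1.584).

(-0.979, -1.584)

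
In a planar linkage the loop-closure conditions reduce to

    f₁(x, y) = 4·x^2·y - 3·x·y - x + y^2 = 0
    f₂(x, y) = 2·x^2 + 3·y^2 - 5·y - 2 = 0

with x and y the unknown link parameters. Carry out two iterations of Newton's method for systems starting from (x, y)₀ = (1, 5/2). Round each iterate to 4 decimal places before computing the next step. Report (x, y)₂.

(-1.9297, 2.6792)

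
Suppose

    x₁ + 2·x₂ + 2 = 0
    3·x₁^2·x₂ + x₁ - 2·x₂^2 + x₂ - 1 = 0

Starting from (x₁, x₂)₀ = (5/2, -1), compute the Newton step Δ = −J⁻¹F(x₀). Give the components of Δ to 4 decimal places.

At (5/2, -1): F = (2.5000, -20.2500).
Jacobian J = [[1, 2], [6·x₁·x₂ + 1, 3·x₁^2 - 4·x₂ + 1]].
At the point, J = [[1.0000, 2.0000], [-14.0000, 23.7500]] (det J = 51.7500).
Solving J·Δ = −F gives Δ = (-1.9300, -0.2850).

(-1.9300, -0.2850)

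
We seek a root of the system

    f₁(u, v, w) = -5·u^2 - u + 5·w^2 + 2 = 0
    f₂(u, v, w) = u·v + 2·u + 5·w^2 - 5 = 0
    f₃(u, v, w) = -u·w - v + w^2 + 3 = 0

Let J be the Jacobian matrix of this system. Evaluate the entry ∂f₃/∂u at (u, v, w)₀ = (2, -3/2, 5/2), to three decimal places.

-2.500

∂f₃/∂u = -w.
At (2, -3/2, 5/2) this is -2.500.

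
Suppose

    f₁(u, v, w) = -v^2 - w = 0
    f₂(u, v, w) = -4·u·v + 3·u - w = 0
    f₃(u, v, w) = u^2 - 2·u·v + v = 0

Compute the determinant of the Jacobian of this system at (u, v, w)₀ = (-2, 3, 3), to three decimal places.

-95.000

J = [[0, -2·v, -1], [-4·v + 3, -4·u, -1], [2·u - 2·v, -2·u + 1, 0]].
At the point, J = [[0.000, -6.000, -1.000], [-9.000, 8.000, -1.000], [-10.000, 5.000, 0.000]].
det J = -95.000.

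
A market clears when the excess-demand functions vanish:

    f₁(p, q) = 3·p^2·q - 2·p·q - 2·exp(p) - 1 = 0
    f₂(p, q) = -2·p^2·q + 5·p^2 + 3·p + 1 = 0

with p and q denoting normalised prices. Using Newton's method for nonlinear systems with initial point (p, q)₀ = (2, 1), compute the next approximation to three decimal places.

At (2, 1): F = (-7.77811, 19.000).
Jacobian J = [[6·p·q - 2·q - 2·exp(p), 3·p^2 - 2·p], [-4·p·q + 10·p + 3, -2·p^2]].
At the point, J = [[-4.77811, 8.000], [15.000, -8.000]] (det J = -81.77510).
Solving J·Δ = −F gives Δ = (-1.098, 0.317).
Then the next iterate is (p, q)₁ = (0.902, 1.317).

(0.902, 1.317)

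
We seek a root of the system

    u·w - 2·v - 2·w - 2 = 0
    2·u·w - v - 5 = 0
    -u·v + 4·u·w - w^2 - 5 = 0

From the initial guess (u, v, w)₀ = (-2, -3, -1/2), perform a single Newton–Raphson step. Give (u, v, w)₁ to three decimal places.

(-5.297, 1.351, -0.764)

At (-2, -3, -1/2): F = (6.000, 0.000, -7.250).
Jacobian J = [[w, -2, u - 2], [2·w, -1, 2·u], [-v + 4·w, -u, 4·u - 2·w]].
At the point, J = [[-0.500, -2.000, -4.000], [-1.000, -1.000, -4.000], [1.000, 2.000, -7.000]] (det J = 18.500).
Solving J·Δ = −F gives Δ = (-3.297, 4.351, -0.264).
Then the next iterate is (u, v, w)₁ = (-5.297, 1.351, -0.764).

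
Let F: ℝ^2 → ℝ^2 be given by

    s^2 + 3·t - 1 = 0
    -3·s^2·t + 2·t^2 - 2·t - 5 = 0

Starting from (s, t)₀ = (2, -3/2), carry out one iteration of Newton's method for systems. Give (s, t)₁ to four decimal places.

(1.7649, -0.6866)

At (2, -3/2): F = (-1.5000, 20.5000).
Jacobian J = [[2·s, 3], [-6·s·t, -3·s^2 + 4·t - 2]].
At the point, J = [[4.0000, 3.0000], [18.0000, -20.0000]] (det J = -134.0000).
Solving J·Δ = −F gives Δ = (-0.2351, 0.8134).
Then the next iterate is (s, t)₁ = (1.7649, -0.6866).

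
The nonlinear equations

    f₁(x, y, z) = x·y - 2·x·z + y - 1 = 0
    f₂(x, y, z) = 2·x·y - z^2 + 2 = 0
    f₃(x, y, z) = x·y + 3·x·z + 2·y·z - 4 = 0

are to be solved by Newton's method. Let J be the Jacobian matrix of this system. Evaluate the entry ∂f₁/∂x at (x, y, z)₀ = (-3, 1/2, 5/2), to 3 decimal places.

-4.500

∂f₁/∂x = y - 2·z.
At (-3, 1/2, 5/2) this is -4.500.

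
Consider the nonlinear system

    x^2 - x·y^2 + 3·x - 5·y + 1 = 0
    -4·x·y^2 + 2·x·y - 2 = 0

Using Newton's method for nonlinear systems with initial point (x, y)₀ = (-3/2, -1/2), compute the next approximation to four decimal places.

(-2.2558, -0.2209)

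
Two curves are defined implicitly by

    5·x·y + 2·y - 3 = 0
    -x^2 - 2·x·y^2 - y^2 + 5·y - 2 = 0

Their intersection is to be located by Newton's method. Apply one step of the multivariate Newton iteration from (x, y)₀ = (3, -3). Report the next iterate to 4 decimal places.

(-0.4512, -2.8687)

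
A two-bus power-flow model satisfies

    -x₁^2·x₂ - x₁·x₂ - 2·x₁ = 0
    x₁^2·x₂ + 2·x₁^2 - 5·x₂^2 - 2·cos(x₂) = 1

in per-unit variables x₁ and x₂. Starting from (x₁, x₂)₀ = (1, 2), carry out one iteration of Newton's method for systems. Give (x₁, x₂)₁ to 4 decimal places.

(0.5389, 0.8443)

At (1, 2): F = (-6.0000, -16.167706).
Jacobian J = [[-2·x₁·x₂ - x₂ - 2, -x₁^2 - x₁], [2·x₁·x₂ + 4·x₁, x₁^2 - 10·x₂ + 2·sin(x₂)]].
At the point, J = [[-8.0000, -2.0000], [8.0000, -17.181405]] (det J = 153.451241).
Solving J·Δ = −F gives Δ = (-0.4611, -1.1557).
Then the next iterate is (x₁, x₂)₁ = (0.5389, 0.8443).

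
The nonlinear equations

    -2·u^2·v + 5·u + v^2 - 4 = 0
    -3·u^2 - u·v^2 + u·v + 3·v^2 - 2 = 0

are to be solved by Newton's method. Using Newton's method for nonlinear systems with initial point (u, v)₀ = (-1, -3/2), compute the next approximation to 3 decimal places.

At (-1, -3/2): F = (-3.750, 5.500).
Jacobian J = [[-4·u·v + 5, -2·u^2 + 2·v], [-6·u - v^2 + v, -2·u·v + u + 6·v]].
At the point, J = [[-1.000, -5.000], [2.250, -13.000]] (det J = 24.250).
Solving J·Δ = −F gives Δ = (-3.144, -0.121).
Then the next iterate is (u, v)₁ = (-4.144, -1.621).

(-4.144, -1.621)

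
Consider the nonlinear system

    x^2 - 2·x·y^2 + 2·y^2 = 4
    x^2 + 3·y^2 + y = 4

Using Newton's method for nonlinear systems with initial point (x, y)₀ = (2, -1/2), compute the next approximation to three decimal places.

At (2, -1/2): F = (-0.500, 0.250).
Jacobian J = [[2·x - 2·y^2, -4·x·y + 4·y], [2·x, 6·y + 1]].
At the point, J = [[3.500, 2.000], [4.000, -2.000]] (det J = -15.000).
Solving J·Δ = −F gives Δ = (0.033, 0.192).
Then the next iterate is (x, y)₁ = (2.033, -0.308).

(2.033, -0.308)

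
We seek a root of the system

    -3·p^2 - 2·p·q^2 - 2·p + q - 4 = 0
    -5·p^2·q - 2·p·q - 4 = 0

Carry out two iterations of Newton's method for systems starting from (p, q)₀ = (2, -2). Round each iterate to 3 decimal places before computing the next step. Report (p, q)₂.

At (2, -2): F = (-38.000, 44.000).
Jacobian J = [[-6·p - 2·q^2 - 2, -4·p·q + 1], [-10·p·q - 2·q, -5·p^2 - 2·p]].
At the point, J = [[-22.000, 17.000], [44.000, -24.000]] (det J = -220.000).
Solving J·Δ = −F gives Δ = (0.745, 3.200).
Then the next iterate is (p, q)₁ = (2.745, 1.200).
Round to (2.745, 1.200) and repeat: F = (-38.80067, -55.79815), J = [[-21.350, -12.176], [-35.340, -43.16513]].
Δ = (-2.026, 0.366), so (p, q)₂ = (0.719, 1.566).

(0.719, 1.566)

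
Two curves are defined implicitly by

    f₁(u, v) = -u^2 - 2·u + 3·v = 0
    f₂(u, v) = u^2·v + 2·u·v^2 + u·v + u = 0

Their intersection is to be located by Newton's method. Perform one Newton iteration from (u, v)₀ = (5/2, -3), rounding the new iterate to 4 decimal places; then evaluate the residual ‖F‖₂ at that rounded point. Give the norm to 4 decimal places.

6.3265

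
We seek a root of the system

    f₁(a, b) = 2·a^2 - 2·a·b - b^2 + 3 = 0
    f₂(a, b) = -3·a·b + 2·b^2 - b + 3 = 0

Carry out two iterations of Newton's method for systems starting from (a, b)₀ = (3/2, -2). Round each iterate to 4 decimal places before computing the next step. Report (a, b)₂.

(-0.7044, -0.2303)

At (3/2, -2): F = (9.5000, 22.0000).
Jacobian J = [[4·a - 2·b, -2·a - 2·b], [-3·b, -3·a + 4·b - 1]].
At the point, J = [[10.0000, 1.0000], [6.0000, -13.5000]] (det J = -141.0000).
Solving J·Δ = −F gives Δ = (-1.0656, 1.1560).
Then the next iterate is (a, b)₁ = (0.4344, -0.8440).
Round to (0.4344, -0.8440) and repeat: F = (3.398338, 6.368573), J = [[3.4256, 0.8192], [2.5320, -5.6792]].
Δ = (-1.1388, 0.6137), so (a, b)₂ = (-0.7044, -0.2303).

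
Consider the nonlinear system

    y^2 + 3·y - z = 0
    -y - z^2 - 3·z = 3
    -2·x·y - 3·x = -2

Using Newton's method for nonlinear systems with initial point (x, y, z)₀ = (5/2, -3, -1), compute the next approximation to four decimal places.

At (5/2, -3, -1): F = (1.0000, 2.0000, 9.5000).
Jacobian J = [[0, 2·y + 3, -1], [0, -1, -2·z - 3], [-2·y - 3, -2·x, 0]].
At the point, J = [[0.0000, -3.0000, -1.0000], [0.0000, -1.0000, -1.0000], [3.0000, -5.0000, 0.0000]] (det J = 6.0000).
Solving J·Δ = −F gives Δ = (-4.0000, -0.5000, 2.5000).
Then the next iterate is (x, y, z)₁ = (-1.5000, -3.5000, 1.5000).

(-1.5000, -3.5000, 1.5000)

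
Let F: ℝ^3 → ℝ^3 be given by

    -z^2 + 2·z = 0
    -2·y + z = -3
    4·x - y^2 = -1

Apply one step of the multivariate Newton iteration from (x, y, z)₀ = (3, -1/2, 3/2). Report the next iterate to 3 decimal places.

(-0.969, 2.625, 2.250)

At (3, -1/2, 3/2): F = (0.750, 5.500, 12.750).
Jacobian J = [[0, 0, -2·z + 2], [0, -2, 1], [4, -2·y, 0]].
At the point, J = [[0.000, 0.000, -1.000], [0.000, -2.000, 1.000], [4.000, 1.000, 0.000]] (det J = -8.000).
Solving J·Δ = −F gives Δ = (-3.969, 3.125, 0.750).
Then the next iterate is (x, y, z)₁ = (-0.969, 2.625, 2.250).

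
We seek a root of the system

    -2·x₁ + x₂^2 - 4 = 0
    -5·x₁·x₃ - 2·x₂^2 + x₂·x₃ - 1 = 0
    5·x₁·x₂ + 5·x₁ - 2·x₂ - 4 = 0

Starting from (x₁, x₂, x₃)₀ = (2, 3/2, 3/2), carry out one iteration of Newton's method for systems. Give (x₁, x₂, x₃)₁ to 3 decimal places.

(0.131, 2.171, 0.647)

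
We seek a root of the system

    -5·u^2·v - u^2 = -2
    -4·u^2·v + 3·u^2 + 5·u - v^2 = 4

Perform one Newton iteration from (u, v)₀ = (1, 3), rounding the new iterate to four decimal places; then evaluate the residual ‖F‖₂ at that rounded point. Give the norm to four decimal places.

5.7810

At (1, 3): F = (-14.0000, -17.0000).
Jacobian J = [[-10·u·v - 2·u, -5·u^2], [-8·u·v + 6·u + 5, -4·u^2 - 2·v]].
At the point, J = [[-32.0000, -5.0000], [-13.0000, -10.0000]] (det J = 255.0000).
Solving J·Δ = −F gives Δ = (-0.2157, -1.4196).
Then the next iterate is (u, v)₁ = (0.7843, 1.5804).
Re-evaluating at (0.7843, 1.5804): F = (-3.475856, -4.619368), so ‖F‖₂ = 5.7810.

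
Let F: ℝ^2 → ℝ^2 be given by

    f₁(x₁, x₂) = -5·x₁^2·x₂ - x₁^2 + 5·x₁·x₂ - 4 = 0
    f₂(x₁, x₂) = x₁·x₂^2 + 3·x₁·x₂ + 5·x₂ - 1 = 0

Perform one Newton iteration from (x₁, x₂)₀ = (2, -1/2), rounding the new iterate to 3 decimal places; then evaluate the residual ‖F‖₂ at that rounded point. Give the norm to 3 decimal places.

At (2, -1/2): F = (-3.000, -6.000).
Jacobian J = [[-10·x₁·x₂ - 2·x₁ + 5·x₂, -5·x₁^2 + 5·x₁], [x₂^2 + 3·x₂, 2·x₁·x₂ + 3·x₁ + 5]].
At the point, J = [[3.500, -10.000], [-1.250, 9.000]] (det J = 19.000).
Solving J·Δ = −F gives Δ = (4.579, 1.303).
Then the next iterate is (x₁, x₂)₁ = (6.579, 0.803).
Re-evaluating at (6.579, 0.803): F = (-194.65077, 23.10601), so ‖F‖₂ = 196.017.

196.017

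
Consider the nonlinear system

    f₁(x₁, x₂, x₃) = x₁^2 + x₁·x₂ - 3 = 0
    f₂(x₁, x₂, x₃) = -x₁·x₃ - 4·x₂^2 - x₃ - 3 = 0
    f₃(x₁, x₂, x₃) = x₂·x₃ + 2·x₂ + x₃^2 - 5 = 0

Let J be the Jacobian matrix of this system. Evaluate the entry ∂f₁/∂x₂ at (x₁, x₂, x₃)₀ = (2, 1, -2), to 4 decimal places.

2.0000

∂f₁/∂x₂ = x₁.
At (2, 1, -2) this is 2.0000.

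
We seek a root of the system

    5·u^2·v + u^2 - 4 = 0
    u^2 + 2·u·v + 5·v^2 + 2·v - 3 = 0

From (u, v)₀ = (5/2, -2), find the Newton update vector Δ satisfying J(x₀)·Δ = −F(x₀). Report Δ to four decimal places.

(-0.8924, 0.6429)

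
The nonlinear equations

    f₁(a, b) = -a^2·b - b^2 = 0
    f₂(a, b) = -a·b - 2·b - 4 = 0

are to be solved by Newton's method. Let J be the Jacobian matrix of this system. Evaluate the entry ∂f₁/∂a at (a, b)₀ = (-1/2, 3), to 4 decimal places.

∂f₁/∂a = -2·a·b.
At (-1/2, 3) this is 3.0000.

3.0000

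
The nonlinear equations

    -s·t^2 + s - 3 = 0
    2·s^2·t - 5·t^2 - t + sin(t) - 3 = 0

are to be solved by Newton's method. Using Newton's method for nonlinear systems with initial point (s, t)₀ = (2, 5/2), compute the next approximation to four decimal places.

At (2, 5/2): F = (-13.5000, -16.151528).
Jacobian J = [[-t^2 + 1, -2·s·t], [4·s·t, 2·s^2 - 10·t + cos(t) - 1]].
At the point, J = [[-5.2500, -10.0000], [20.0000, -18.801144]] (det J = 298.706004).
Solving J·Δ = −F gives Δ = (-0.3090, -1.1878).
Then the next iterate is (s, t)₁ = (1.6910, 1.3122).

(1.6910, 1.3122)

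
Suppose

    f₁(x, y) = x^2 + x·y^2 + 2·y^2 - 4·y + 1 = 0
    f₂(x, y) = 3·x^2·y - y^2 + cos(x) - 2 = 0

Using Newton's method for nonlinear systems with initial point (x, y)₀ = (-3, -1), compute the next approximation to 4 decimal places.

(-0.1024, -1.7440)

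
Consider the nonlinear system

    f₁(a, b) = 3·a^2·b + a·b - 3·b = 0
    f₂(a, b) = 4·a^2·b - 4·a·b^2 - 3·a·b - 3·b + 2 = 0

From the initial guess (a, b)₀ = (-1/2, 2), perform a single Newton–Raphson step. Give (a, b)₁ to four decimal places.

At (-1/2, 2): F = (-5.5000, 9.0000).
Jacobian J = [[6·a·b + b, 3·a^2 + a - 3], [8·a·b - 4·b^2 - 3·b, 4·a^2 - 8·a·b - 3·a - 3]].
At the point, J = [[-4.0000, -2.7500], [-30.0000, 7.5000]] (det J = -112.5000).
Solving J·Δ = −F gives Δ = (-0.1467, -1.7867).
Then the next iterate is (a, b)₁ = (-0.6467, 0.2133).

(-0.6467, 0.2133)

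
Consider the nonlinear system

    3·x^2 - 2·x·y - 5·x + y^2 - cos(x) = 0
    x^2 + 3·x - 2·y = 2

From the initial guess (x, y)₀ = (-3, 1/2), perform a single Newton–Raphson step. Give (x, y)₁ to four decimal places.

(-1.9683, -2.5476)

At (-3, 1/2): F = (46.239992, -3.0000).
Jacobian J = [[6·x - 2·y + sin(x) - 5, -2·x + 2·y], [2·x + 3, -2]].
At the point, J = [[-24.141120, 7.0000], [-3.0000, -2.0000]] (det J = 69.282240).
Solving J·Δ = −F gives Δ = (1.0317, -3.0476).
Then the next iterate is (x, y)₁ = (-1.9683, -2.5476).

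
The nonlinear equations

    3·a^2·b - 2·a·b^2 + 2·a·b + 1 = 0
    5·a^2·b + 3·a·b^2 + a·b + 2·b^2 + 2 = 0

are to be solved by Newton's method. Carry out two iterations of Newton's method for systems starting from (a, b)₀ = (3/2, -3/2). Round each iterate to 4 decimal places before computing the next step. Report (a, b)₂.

(0.9635, -0.4006)

At (3/2, -3/2): F = (-20.3750, -2.5000).
Jacobian J = [[6·a·b - 2·b^2 + 2·b, 3·a^2 - 4·a·b + 2·a], [10·a·b + 3·b^2 + b, 5·a^2 + 6·a·b + a + 4·b]].
At the point, J = [[-21.0000, 18.7500], [-17.2500, -6.7500]] (det J = 465.1875).
Solving J·Δ = −F gives Δ = (-0.3964, 0.6427).
Then the next iterate is (a, b)₁ = (1.1036, -0.8573).
Round to (1.1036, -0.8573) and repeat: F = (-5.646845, -0.263543), J = [[-8.861224, 9.645464], [-8.113573, -1.912633]].
Δ = (-0.1401, 0.4567), so (a, b)₂ = (0.9635, -0.4006).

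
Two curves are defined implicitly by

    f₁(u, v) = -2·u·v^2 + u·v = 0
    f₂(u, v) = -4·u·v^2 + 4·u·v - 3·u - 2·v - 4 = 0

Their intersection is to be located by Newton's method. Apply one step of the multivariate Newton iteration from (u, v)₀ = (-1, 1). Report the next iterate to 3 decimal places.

(-2.571, 0.143)

At (-1, 1): F = (1.000, -3.000).
Jacobian J = [[-2·v^2 + v, -4·u·v + u], [-4·v^2 + 4·v - 3, -8·u·v + 4·u - 2]].
At the point, J = [[-1.000, 3.000], [-3.000, 2.000]] (det J = 7.000).
Solving J·Δ = −F gives Δ = (-1.571, -0.857).
Then the next iterate is (u, v)₁ = (-2.571, 0.143).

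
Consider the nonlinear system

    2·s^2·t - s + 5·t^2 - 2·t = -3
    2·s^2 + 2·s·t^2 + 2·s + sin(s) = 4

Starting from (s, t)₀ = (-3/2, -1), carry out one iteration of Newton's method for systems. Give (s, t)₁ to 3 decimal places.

At (-3/2, -1): F = (7.000, -6.49749).
Jacobian J = [[4·s·t - 1, 2·s^2 + 10·t - 2], [4·s + 2·t^2 + cos(s) + 2, 4·s·t]].
At the point, J = [[5.000, -7.500], [-1.92926, 6.000]] (det J = 15.53053).
Solving J·Δ = −F gives Δ = (0.433, 1.222).
Then the next iterate is (s, t)₁ = (-1.067, 0.222).

(-1.067, 0.222)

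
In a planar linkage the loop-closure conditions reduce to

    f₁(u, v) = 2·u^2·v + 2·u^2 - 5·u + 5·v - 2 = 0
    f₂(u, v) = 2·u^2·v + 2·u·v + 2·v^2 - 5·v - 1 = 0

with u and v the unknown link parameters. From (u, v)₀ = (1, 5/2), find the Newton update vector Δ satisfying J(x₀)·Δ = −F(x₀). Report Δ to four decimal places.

At (1, 5/2): F = (12.5000, 9.0000).
Jacobian J = [[4·u·v + 4·u - 5, 2·u^2 + 5], [4·u·v + 2·v, 2·u^2 + 2·u + 4·v - 5]].
At the point, J = [[9.0000, 7.0000], [15.0000, 9.0000]] (det J = -24.0000).
Solving J·Δ = −F gives Δ = (2.0625, -4.4375).

(2.0625, -4.4375)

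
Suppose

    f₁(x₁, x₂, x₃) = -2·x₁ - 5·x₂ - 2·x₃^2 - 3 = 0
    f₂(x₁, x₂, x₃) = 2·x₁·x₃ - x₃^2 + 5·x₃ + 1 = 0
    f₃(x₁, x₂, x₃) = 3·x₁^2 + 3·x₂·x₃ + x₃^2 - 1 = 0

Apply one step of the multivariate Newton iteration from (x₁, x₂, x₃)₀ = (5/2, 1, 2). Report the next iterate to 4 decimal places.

(1.8081, 0.8721, -0.3721)

At (5/2, 1, 2): F = (-21.0000, 17.0000, 27.7500).
Jacobian J = [[-2, -5, -4·x₃], [2·x₃, 0, 2·x₁ - 2·x₃ + 5], [6·x₁, 3·x₃, 3·x₂ + 2·x₃]].
At the point, J = [[-2.0000, -5.0000, -8.0000], [4.0000, 0.0000, 6.0000], [15.0000, 6.0000, 7.0000]] (det J = -430.0000).
Solving J·Δ = −F gives Δ = (-0.6919, -0.1279, -2.3721).
Then the next iterate is (x₁, x₂, x₃)₁ = (1.8081, 0.8721, -0.3721).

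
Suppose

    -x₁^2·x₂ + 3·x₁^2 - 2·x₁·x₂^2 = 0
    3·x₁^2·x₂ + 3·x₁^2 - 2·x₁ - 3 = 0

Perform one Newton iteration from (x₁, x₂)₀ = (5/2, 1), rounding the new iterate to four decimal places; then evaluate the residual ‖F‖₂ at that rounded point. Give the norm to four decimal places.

7.0454

At (5/2, 1): F = (7.5000, 29.5000).
Jacobian J = [[-2·x₁·x₂ + 6·x₁ - 2·x₂^2, -x₁^2 - 4·x₁·x₂], [6·x₁·x₂ + 6·x₁ - 2, 3·x₁^2]].
At the point, J = [[8.0000, -16.2500], [28.0000, 18.7500]] (det J = 605.0000).
Solving J·Δ = −F gives Δ = (-1.0248, -0.0430).
Then the next iterate is (x₁, x₂)₁ = (1.4752, 0.9570).
Re-evaluating at (1.4752, 0.9570): F = (1.743886, 6.826158), so ‖F‖₂ = 7.0454.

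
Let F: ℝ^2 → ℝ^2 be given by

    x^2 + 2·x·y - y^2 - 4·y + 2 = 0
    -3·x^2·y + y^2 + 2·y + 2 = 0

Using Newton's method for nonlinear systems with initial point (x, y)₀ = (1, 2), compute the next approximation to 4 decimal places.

(1.1667, 1.3333)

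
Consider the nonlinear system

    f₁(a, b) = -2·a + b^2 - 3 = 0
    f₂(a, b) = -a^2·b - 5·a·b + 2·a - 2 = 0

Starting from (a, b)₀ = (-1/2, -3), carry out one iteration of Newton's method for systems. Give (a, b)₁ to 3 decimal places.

(0.038, -2.013)

At (-1/2, -3): F = (7.000, -9.750).
Jacobian J = [[-2, 2·b], [-2·a·b - 5·b + 2, -a^2 - 5·a]].
At the point, J = [[-2.000, -6.000], [14.000, 2.250]] (det J = 79.500).
Solving J·Δ = −F gives Δ = (0.538, 0.987).
Then the next iterate is (a, b)₁ = (0.038, -2.013).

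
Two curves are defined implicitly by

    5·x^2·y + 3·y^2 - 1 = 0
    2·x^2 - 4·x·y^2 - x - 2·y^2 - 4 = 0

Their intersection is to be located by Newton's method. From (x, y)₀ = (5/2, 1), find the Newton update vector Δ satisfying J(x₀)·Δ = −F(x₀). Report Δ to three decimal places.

(-0.731, -0.402)

At (5/2, 1): F = (33.250, -6.000).
Jacobian J = [[10·x·y, 5·x^2 + 6·y], [4·x - 4·y^2 - 1, -8·x·y - 4·y]].
At the point, J = [[25.000, 37.250], [5.000, -24.000]] (det J = -786.250).
Solving J·Δ = −F gives Δ = (-0.731, -0.402).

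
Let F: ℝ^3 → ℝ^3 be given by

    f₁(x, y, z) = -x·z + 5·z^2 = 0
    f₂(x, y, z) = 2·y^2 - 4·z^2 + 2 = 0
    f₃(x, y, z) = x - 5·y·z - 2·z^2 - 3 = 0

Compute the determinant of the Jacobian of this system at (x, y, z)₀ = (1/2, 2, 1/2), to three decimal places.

17.000

J = [[-z, 0, -x + 10·z], [0, 4·y, -8·z], [1, -5·z, -5·y - 4·z]].
At the point, J = [[-0.500, 0.000, 4.500], [0.000, 8.000, -4.000], [1.000, -2.500, -12.000]].
det J = 17.000.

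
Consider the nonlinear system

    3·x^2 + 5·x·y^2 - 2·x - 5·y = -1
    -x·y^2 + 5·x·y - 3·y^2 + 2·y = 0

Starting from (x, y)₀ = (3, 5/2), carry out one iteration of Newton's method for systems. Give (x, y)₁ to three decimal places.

(1.391, 2.111)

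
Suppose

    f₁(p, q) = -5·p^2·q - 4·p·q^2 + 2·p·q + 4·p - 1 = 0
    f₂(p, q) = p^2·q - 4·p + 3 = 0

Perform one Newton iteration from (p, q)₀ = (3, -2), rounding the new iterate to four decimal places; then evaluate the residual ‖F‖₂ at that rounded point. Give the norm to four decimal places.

14.9853

At (3, -2): F = (41.0000, -27.0000).
Jacobian J = [[-10·p·q - 4·q^2 + 2·q + 4, -5·p^2 - 8·p·q + 2·p], [2·p·q - 4, p^2]].
At the point, J = [[44.0000, 9.0000], [-16.0000, 9.0000]] (det J = 540.0000).
Solving J·Δ = −F gives Δ = (-1.1333, 0.9852).
Then the next iterate is (p, q)₁ = (1.8667, -1.0148).
Re-evaluating at (1.8667, -1.0148): F = (12.669395, -8.002941), so ‖F‖₂ = 14.9853.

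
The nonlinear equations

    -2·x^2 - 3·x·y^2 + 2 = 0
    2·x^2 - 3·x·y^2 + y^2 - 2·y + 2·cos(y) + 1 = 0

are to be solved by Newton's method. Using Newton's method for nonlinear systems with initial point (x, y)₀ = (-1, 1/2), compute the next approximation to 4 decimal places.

(-0.2353, -0.5784)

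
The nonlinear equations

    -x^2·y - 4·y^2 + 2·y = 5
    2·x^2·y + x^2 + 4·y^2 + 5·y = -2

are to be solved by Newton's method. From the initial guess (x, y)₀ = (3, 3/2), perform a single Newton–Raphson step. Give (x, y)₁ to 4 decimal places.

(1.7376, 0.8085)

At (3, 3/2): F = (-24.5000, 54.5000).
Jacobian J = [[-2·x·y, -x^2 - 8·y + 2], [4·x·y + 2·x, 2·x^2 + 8·y + 5]].
At the point, J = [[-9.0000, -19.0000], [24.0000, 35.0000]] (det J = 141.0000).
Solving J·Δ = −F gives Δ = (-1.2624, -0.6915).
Then the next iterate is (x, y)₁ = (1.7376, 0.8085).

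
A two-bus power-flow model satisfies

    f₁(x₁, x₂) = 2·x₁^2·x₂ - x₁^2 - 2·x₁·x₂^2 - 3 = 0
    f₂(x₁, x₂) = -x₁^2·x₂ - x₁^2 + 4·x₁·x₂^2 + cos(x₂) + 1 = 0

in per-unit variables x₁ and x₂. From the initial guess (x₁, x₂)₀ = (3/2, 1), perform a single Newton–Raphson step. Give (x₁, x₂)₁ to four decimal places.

At (3/2, 1): F = (-3.7500, 3.040302).
Jacobian J = [[4·x₁·x₂ - 2·x₁ - 2·x₂^2, 2·x₁^2 - 4·x₁·x₂], [-2·x₁·x₂ - 2·x₁ + 4·x₂^2, -x₁^2 + 8·x₁·x₂ - sin(x₂)]].
At the point, J = [[1.0000, -1.5000], [-2.0000, 8.908529]] (det J = 5.908529).
Solving J·Δ = −F gives Δ = (4.8822, 0.7548).
Then the next iterate is (x₁, x₂)₁ = (6.3822, 1.7548).

(6.3822, 1.7548)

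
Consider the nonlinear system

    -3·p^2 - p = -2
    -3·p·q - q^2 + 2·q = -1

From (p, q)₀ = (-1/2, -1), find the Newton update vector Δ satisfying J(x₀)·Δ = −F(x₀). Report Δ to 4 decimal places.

At (-1/2, -1): F = (1.7500, -3.5000).
Jacobian J = [[-6·p - 1, 0], [-3·q, -3·p - 2·q + 2]].
At the point, J = [[2.0000, 0.0000], [3.0000, 5.5000]] (det J = 11.0000).
Solving J·Δ = −F gives Δ = (-0.8750, 1.1136).

(-0.8750, 1.1136)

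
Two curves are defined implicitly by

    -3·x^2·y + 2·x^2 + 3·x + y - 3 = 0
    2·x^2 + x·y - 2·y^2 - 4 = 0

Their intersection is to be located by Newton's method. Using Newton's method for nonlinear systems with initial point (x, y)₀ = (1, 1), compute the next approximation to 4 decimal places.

At (1, 1): F = (0.0000, -3.0000).
Jacobian J = [[-6·x·y + 4·x + 3, -3·x^2 + 1], [4·x + y, x - 4·y]].
At the point, J = [[1.0000, -2.0000], [5.0000, -3.0000]] (det J = 7.0000).
Solving J·Δ = −F gives Δ = (0.8571, 0.4286).
Then the next iterate is (x, y)₁ = (1.8571, 1.4286).

(1.8571, 1.4286)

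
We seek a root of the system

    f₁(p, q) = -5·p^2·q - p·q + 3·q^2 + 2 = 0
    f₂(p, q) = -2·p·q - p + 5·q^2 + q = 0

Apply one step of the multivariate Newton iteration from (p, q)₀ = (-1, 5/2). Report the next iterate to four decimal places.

(-0.8042, 1.1223)

At (-1, 5/2): F = (10.7500, 39.7500).
Jacobian J = [[-10·p·q - q, -5·p^2 - p + 6·q], [-2·q - 1, -2·p + 10·q + 1]].
At the point, J = [[22.5000, 11.0000], [-6.0000, 28.0000]] (det J = 696.0000).
Solving J·Δ = −F gives Δ = (0.1958, -1.3777).
Then the next iterate is (p, q)₁ = (-0.8042, 1.1223).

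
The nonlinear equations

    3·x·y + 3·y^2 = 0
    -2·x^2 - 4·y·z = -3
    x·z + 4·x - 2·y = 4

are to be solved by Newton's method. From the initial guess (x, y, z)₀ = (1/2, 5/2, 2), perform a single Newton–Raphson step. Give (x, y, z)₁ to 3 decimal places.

(1.015, 0.902, 1.425)

At (1/2, 5/2, 2): F = (22.500, -17.500, -6.000).
Jacobian J = [[3·y, 3·x + 6·y, 0], [-4·x, -4·z, -4·y], [z + 4, -2, x]].
At the point, J = [[7.500, 16.500, 0.000], [-2.000, -8.000, -10.000], [6.000, -2.000, 0.500]] (det J = -1153.500).
Solving J·Δ = −F gives Δ = (0.515, -1.598, -0.575).
Then the next iterate is (x, y, z)₁ = (1.015, 0.902, 1.425).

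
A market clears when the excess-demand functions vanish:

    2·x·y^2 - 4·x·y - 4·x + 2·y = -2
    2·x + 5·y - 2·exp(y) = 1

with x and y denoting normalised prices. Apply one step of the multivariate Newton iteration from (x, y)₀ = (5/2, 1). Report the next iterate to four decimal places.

(0.8162, 1.4486)

At (5/2, 1): F = (-11.0000, 3.563436).
Jacobian J = [[2·y^2 - 4·y - 4, 4·x·y - 4·x + 2], [2, -2·exp(y) + 5]].
At the point, J = [[-6.0000, 2.0000], [2.0000, -0.436564]] (det J = -1.380618).
Solving J·Δ = −F gives Δ = (-1.6838, 0.4486).
Then the next iterate is (x, y)₁ = (0.8162, 1.4486).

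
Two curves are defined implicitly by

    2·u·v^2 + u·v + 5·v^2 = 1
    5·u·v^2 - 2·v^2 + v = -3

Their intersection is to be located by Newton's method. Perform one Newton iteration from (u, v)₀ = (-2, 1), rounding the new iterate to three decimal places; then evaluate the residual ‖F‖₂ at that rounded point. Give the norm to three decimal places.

1.803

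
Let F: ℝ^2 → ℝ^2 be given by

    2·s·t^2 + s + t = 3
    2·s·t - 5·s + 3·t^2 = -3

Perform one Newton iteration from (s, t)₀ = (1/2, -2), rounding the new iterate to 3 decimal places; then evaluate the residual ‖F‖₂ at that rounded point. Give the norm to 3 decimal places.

At (1/2, -2): F = (-0.500, 10.500).
Jacobian J = [[2·t^2 + 1, 4·s·t + 1], [2·t - 5, 2·s + 6·t]].
At the point, J = [[9.000, -3.000], [-9.000, -11.000]] (det J = -126.000).
Solving J·Δ = −F gives Δ = (0.294, 0.714).
Then the next iterate is (s, t)₁ = (0.794, -1.286).
Re-evaluating at (0.794, -1.286): F = (-0.86577, 1.94922), so ‖F‖₂ = 2.133.

2.133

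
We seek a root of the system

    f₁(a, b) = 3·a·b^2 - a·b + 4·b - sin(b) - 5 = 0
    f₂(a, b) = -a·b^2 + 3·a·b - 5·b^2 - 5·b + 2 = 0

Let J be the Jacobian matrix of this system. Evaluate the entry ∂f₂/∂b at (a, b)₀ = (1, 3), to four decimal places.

-38.0000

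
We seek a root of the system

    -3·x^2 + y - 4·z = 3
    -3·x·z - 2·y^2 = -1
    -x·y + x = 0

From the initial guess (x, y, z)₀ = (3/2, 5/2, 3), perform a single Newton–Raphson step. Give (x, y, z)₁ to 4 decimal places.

(0.4107, 2.0893, 0.5357)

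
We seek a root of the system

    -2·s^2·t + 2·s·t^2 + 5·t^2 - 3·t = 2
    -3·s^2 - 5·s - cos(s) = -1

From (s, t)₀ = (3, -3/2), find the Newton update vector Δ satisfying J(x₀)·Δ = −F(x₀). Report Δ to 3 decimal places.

(-1.750, 0.275)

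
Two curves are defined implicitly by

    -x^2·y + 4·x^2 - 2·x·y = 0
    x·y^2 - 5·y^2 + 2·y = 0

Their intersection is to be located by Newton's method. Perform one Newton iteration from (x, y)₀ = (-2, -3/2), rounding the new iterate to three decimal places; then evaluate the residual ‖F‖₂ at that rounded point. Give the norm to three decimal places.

At (-2, -3/2): F = (16.000, -18.750).
Jacobian J = [[-2·x·y + 8·x - 2·y, -x^2 - 2·x], [y^2, 2·x·y - 10·y + 2]].
At the point, J = [[-19.000, 0.000], [2.250, 23.000]] (det J = -437.000).
Solving J·Δ = −F gives Δ = (0.842, 0.733).
Then the next iterate is (x, y)₁ = (-1.158, -0.767).
Re-evaluating at (-1.158, -0.767): F = (4.61600, -5.15668), so ‖F‖₂ = 6.921.

6.921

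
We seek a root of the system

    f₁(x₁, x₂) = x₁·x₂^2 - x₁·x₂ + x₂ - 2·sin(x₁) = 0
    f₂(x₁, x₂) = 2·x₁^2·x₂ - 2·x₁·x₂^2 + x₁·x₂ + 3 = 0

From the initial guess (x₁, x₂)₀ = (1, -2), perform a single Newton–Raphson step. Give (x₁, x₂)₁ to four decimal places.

(-0.0350, -2.6936)

At (1, -2): F = (2.317058, -11.0000).
Jacobian J = [[x₂^2 - x₂ - 2·cos(x₁), 2·x₁·x₂ - x₁ + 1], [4·x₁·x₂ - 2·x₂^2 + x₂, 2·x₁^2 - 4·x₁·x₂ + x₁]].
At the point, J = [[4.919395, -4.0000], [-18.0000, 11.0000]] (det J = -17.886651).
Solving J·Δ = −F gives Δ = (-1.0350, -0.6936).
Then the next iterate is (x₁, x₂)₁ = (-0.0350, -2.6936).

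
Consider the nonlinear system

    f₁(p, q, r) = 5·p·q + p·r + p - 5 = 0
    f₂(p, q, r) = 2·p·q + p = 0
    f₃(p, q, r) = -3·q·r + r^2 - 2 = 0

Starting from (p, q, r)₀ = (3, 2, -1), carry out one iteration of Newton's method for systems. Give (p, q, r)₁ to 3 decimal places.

(-0.909, 2.758, -0.091)

At (3, 2, -1): F = (25.000, 15.000, 5.000).
Jacobian J = [[5·q + r + 1, 5·p, p], [2·q + 1, 2·p, 0], [0, -3·r, -3·q + 2·r]].
At the point, J = [[10.000, 15.000, 3.000], [5.000, 6.000, 0.000], [0.000, 3.000, -8.000]] (det J = 165.000).
Solving J·Δ = −F gives Δ = (-3.909, 0.758, 0.909).
Then the next iterate is (p, q, r)₁ = (-0.909, 2.758, -0.091).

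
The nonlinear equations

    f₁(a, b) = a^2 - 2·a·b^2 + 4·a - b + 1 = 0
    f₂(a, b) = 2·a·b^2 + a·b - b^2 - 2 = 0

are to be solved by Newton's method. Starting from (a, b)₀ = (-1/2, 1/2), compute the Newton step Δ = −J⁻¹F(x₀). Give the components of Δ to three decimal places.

(0.400, -0.940)

At (-1/2, 1/2): F = (-1.000, -2.750).
Jacobian J = [[2·a - 2·b^2 + 4, -4·a·b - 1], [2·b^2 + b, 4·a·b + a - 2·b]].
At the point, J = [[2.500, 0.000], [1.000, -2.500]] (det J = -6.250).
Solving J·Δ = −F gives Δ = (0.400, -0.940).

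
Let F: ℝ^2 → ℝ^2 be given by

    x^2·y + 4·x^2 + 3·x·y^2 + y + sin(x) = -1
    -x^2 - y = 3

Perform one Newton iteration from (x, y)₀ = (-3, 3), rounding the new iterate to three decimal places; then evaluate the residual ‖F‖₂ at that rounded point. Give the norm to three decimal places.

5.695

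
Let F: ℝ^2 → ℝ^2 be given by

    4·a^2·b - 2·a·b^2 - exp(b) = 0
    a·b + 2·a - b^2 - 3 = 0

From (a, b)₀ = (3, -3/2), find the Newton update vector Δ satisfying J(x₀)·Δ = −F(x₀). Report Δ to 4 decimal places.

At (3, -3/2): F = (-67.723130, -3.7500).
Jacobian J = [[8·a·b - 2·b^2, 4·a^2 - 4·a·b - exp(b)], [b + 2, a - 2·b]].
At the point, J = [[-40.5000, 53.776870], [0.5000, 6.0000]] (det J = -269.888435).
Solving J·Δ = −F gives Δ = (-0.7584, 0.6882).

(-0.7584, 0.6882)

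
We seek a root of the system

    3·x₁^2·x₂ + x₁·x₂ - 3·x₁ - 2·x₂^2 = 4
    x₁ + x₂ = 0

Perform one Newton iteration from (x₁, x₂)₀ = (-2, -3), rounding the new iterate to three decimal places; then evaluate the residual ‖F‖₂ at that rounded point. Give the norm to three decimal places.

At (-2, -3): F = (-46.000, -5.000).
Jacobian J = [[6·x₁·x₂ + x₂ - 3, 3·x₁^2 + x₁ - 4·x₂], [1, 1]].
At the point, J = [[30.000, 22.000], [1.000, 1.000]] (det J = 8.000).
Solving J·Δ = −F gives Δ = (-8.000, 13.000).
Then the next iterate is (x₁, x₂)₁ = (-10.000, 10.000).
Re-evaluating at (-10.000, 10.000): F = (2726.000, 0.000), so ‖F‖₂ = 2726.000.

2726.000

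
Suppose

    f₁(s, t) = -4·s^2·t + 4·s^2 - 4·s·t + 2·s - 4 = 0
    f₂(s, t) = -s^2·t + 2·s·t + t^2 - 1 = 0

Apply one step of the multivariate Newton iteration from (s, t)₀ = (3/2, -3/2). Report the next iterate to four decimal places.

At (3/2, -3/2): F = (30.5000, 0.1250).
Jacobian J = [[-8·s·t + 8·s - 4·t + 2, -4·s^2 - 4·s], [-2·s·t + 2·t, -s^2 + 2·s + 2·t]].
At the point, J = [[38.0000, -15.0000], [1.5000, -2.2500]] (det J = -63.0000).
Solving J·Δ = −F gives Δ = (-1.0595, -0.6508).
Then the next iterate is (s, t)₁ = (0.4405, -2.1508).

(0.4405, -2.1508)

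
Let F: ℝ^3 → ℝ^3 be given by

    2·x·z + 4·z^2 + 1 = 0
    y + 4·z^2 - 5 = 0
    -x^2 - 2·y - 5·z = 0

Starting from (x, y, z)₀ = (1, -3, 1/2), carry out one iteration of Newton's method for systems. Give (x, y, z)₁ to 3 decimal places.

(-4.200, 2.533, 0.867)

At (1, -3, 1/2): F = (3.000, -7.000, 2.500).
Jacobian J = [[2·z, 0, 2·x + 8·z], [0, 1, 8·z], [-2·x, -2, -5]].
At the point, J = [[1.000, 0.000, 6.000], [0.000, 1.000, 4.000], [-2.000, -2.000, -5.000]] (det J = 15.000).
Solving J·Δ = −F gives Δ = (-5.200, 5.533, 0.367).
Then the next iterate is (x, y, z)₁ = (-4.200, 2.533, 0.867).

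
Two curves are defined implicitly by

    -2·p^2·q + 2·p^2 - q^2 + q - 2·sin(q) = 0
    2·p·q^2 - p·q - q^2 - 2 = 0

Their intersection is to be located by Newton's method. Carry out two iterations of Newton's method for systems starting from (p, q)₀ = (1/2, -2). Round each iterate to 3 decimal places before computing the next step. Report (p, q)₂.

(0.668, -1.642)

At (1/2, -2): F = (-2.68141, -1.000).
Jacobian J = [[-4·p·q + 4·p, -2·p^2 - 2·q - 2·cos(q) + 1], [2·q^2 - q, 4·p·q - p - 2·q]].
At the point, J = [[6.000, 5.33229], [10.000, -0.500]] (det J = -56.32294).
Solving J·Δ = −F gives Δ = (0.118, 0.370).
Then the next iterate is (p, q)₁ = (0.618, -1.630).
Round to (0.618, -1.630) and repeat: F = (-0.28148, -0.36563), J = [[6.50136, 3.61449], [6.94380, -1.38736]].
Δ = (0.050, -0.012), so (p, q)₂ = (0.668, -1.642).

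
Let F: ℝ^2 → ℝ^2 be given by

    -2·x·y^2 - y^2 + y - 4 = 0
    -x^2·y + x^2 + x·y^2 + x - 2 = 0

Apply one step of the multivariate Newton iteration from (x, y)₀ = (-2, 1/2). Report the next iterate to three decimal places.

At (-2, 1/2): F = (-2.750, -2.500).
Jacobian J = [[-2·y^2, -4·x·y - 2·y + 1], [-2·x·y + 2·x + y^2 + 1, -x^2 + 2·x·y]].
At the point, J = [[-0.500, 4.000], [-0.750, -6.000]] (det J = 6.000).
Solving J·Δ = −F gives Δ = (-4.417, 0.135).
Then the next iterate is (x, y)₁ = (-6.417, 0.635).

(-6.417, 0.635)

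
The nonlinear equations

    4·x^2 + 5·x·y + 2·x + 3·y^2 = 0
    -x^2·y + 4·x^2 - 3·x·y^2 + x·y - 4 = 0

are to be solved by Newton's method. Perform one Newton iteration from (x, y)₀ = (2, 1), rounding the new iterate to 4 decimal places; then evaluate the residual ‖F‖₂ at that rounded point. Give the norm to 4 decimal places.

8.3001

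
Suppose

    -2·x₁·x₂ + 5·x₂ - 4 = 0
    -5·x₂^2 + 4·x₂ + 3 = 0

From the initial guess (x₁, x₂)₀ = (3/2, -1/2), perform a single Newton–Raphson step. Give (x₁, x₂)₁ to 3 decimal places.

(6.444, -0.472)

At (3/2, -1/2): F = (-5.000, -0.250).
Jacobian J = [[-2·x₂, -2·x₁ + 5], [0, -10·x₂ + 4]].
At the point, J = [[1.000, 2.000], [0.000, 9.000]] (det J = 9.000).
Solving J·Δ = −F gives Δ = (4.944, 0.028).
Then the next iterate is (x₁, x₂)₁ = (6.444, -0.472).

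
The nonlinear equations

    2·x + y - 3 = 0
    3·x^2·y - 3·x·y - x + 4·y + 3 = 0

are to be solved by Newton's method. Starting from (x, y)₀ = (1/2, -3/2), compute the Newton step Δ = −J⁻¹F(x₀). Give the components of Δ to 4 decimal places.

At (1/2, -3/2): F = (-3.5000, -2.3750).
Jacobian J = [[2, 1], [6·x·y - 3·y - 1, 3·x^2 - 3·x + 4]].
At the point, J = [[2.0000, 1.0000], [-1.0000, 3.2500]] (det J = 7.5000).
Solving J·Δ = −F gives Δ = (1.2000, 1.1000).

(1.2000, 1.1000)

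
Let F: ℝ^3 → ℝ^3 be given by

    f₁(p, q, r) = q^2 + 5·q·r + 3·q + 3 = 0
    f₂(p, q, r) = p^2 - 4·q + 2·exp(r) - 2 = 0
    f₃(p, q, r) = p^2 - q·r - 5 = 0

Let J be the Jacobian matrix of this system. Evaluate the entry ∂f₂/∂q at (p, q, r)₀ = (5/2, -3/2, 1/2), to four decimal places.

-4.0000

∂f₂/∂q = -4.
At (5/2, -3/2, 1/2) this is -4.0000.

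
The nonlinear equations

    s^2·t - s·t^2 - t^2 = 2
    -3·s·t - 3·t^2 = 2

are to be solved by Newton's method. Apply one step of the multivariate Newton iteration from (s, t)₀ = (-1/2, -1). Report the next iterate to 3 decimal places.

At (-1/2, -1): F = (-2.750, -6.500).
Jacobian J = [[2·s·t - t^2, s^2 - 2·s·t - 2·t], [-3·t, -3·s - 6·t]].
At the point, J = [[0.000, 1.250], [3.000, 7.500]] (det J = -3.750).
Solving J·Δ = −F gives Δ = (-3.333, 2.200).
Then the next iterate is (s, t)₁ = (-3.833, 1.200).

(-3.833, 1.200)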